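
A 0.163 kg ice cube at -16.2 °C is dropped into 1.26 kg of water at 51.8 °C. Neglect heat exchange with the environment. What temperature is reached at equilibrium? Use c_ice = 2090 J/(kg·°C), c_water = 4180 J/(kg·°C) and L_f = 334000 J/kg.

Let T be the final temperature. ΣQ_i = 0:
warm ice to 0 °C: 0.163·2090·(0 − (-16.2)) = 5518.9; melt ice: 0.163·334000 = 54442; meltwater 0→T: 0.163·4180·T = 681.34 T; water cools: 1.26·4180·(T − 51.8) = 5266.8(T − 51.8)
5948.1 T = 272820 − 59961 = 212859
T ≈ 35.79 °C (positive, so assuming full melt was valid).

T_f ≈ 35.8 °C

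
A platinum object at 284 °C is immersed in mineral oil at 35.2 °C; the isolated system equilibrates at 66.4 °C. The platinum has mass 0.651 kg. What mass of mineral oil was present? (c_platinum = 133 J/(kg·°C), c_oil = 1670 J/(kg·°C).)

|Q_platinum| = |Q_oil|:
0.651×133×(284 − 66.4) = m×1670×(66.4 − 35.2)
52104 m = 18840  ⇒  m ≈ 0.3616 kg

m ≈ 0.362 kg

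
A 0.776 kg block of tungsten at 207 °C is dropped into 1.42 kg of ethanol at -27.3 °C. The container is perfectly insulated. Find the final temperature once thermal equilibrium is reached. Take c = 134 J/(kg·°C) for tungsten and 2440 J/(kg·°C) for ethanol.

With ΣQ=0 the equilibrium temperature is the m·c-weighted mean:
T_f = (103.98×207 + 3464.8×(-27.3)) / (103.98 + 3464.8)
    = -73064 / 3568.8 ≈ -20.47 °C

T_f ≈ -20.5 °C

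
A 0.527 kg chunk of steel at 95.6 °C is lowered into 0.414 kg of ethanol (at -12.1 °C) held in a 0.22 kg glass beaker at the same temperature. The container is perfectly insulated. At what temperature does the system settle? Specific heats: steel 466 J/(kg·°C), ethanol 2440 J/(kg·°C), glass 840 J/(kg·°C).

Net heat exchanged in the isolated system is zero:
0.527×466×(T − 95.6) + 0.414×2440×(T − (-12.1)) + 0.22×840×(T − (-12.1)) = 0
245.58(T − 95.6) + 1010.2(T − (-12.1)) + 184.8(T − (-12.1)) = 0
(245.58 + 1010.2 + 184.8) T = 245.58×95.6 + 1010.2×(-12.1) + 184.8×(-12.1)
T = 9018.6/1440.5 ≈ 6.26 °C

T_f ≈ 6.3 °C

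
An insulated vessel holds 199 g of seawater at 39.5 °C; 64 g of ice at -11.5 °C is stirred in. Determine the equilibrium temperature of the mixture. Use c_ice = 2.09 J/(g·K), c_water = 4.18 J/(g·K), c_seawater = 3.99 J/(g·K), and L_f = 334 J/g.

T_f ≈ 8.0 °C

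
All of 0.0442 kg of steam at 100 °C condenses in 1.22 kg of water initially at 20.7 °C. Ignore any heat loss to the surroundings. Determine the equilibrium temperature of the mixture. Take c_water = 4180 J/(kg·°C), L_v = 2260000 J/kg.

T_f ≈ 42.4 °C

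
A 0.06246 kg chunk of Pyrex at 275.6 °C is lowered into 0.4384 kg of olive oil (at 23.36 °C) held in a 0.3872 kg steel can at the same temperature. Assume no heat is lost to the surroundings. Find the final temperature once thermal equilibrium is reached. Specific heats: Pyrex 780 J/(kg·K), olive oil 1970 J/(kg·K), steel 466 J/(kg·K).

T_f ≈ 34.6 °C

T_f = Σ m_i c_i T_i / Σ m_i c_i:
T_f = (48.72*275.6 + 863.65*23.36 + 180.44*23.36) / (48.72 + 863.65 + 180.44)
    = 37817 / 1092.8 ≈ 34.61 °C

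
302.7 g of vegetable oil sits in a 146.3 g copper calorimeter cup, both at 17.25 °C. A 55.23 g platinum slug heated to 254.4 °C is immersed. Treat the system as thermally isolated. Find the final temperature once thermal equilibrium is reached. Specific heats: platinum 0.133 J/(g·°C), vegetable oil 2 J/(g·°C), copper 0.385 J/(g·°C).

T_f = Σ m_i c_i T_i / Σ m_i c_i:
T_f = (7.346*254.4 + 605.4*17.25 + 56.33*17.25) / (7.346 + 605.4 + 56.33)
    = 13283 / 669.07 ≈ 19.85 °C

T_f ≈ 19.9 °C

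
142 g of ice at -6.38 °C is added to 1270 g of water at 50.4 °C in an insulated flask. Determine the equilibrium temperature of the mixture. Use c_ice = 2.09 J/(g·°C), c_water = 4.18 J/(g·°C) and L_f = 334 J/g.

Heat gained plus heat lost sum to zero:
warm ice to 0 °C: 142·2.09·(0 − (-6.38)) = 1893.5
  melt ice: 142·334 = 47428
  warm the meltwater: 593.56 T
  water: 5308.6(T − 50.4)
5902.2 T = 267553 − 49321 = 218232
T ≈ 36.97 °C. Since T > 0 °C, the all-ice-melts assumption holds.

T_f ≈ 37.0 °C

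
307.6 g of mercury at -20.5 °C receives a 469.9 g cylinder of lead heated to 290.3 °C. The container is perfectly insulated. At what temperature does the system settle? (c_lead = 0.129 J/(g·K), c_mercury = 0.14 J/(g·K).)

T_f ≈ 161.2 °C

T_f = Σ m_i c_i T_i / Σ m_i c_i:
T_f = (60.62×290.3 + 43.06×(-20.5)) / (60.62 + 43.06)
    = 16714 / 103.68 ≈ 161.21 °C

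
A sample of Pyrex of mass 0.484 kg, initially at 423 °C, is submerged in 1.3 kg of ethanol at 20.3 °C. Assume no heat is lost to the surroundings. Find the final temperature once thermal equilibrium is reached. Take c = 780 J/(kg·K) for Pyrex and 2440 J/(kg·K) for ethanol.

T_f ≈ 63.1 °C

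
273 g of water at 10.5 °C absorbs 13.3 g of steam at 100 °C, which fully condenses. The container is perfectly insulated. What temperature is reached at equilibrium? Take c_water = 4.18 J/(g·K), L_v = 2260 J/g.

T_f ≈ 39.8 °C

Taking heat into each body as positive, Σ m c ΔT = 0:
latent heat released on condensation: 13.3·2260 = 30058; condensate cools 100→T: 13.3·4.18·(T − 100) = 55.59(T − 100); original water: 1141.1(T − 10.5)
1196.7 T = 30058 + 5559.4 + 11982 = 47599
T ≈ 39.77 °C — below 100 °C, confirming all the steam condensed.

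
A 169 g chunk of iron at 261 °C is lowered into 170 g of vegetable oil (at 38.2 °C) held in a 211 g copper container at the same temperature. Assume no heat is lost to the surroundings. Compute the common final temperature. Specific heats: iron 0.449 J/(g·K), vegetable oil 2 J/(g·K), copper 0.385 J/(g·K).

T_f = Σ m_i c_i T_i / Σ m_i c_i:
T_f = (75.88·261 + 340·38.2 + 81.23·38.2) / (75.88 + 340 + 81.23)
    = 35896 / 497.12 ≈ 72.21 °C

T_f ≈ 72.2 °C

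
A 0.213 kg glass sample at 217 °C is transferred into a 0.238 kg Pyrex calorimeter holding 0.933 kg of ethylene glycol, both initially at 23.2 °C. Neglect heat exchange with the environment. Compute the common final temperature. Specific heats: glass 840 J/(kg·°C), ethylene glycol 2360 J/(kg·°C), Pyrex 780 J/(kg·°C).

T_f ≈ 36.7 °C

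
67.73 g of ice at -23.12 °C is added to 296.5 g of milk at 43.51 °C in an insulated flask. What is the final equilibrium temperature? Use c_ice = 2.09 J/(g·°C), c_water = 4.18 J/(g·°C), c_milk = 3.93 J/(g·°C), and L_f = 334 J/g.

Let T be the final temperature. ΣQ_i = 0:
ice -23.12→0 °C: 67.73·2.09·23.12 = 3272.8
  melt ice: 67.73·334 = 22622
  meltwater 0→T: 67.73·4.18·T = 283.11 T
  milk cools: 296.5·3.93·(T − 43.51) = 1165.2(T − 43.51)
1448.4 T = 50700 − 25895 = 24805
T ≈ 17.13 °C — above 0 °C, consistent with complete melting.

T_f ≈ 17.1 °C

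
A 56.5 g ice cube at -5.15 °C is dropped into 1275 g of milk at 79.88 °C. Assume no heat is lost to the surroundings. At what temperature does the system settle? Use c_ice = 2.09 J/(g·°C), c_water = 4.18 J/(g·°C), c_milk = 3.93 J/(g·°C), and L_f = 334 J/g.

Energy balance with sensible and latent terms:
warm ice to 0 °C: 56.5×2.09×(0 − (-5.15)) = 608.14
  fusion: m_ice L_f = 56.5×334 = 18871
  meltwater 0→T: 56.5×4.18×T = 236.17 T
  milk: 5010.8(T − 79.88)
5246.9 T = 400259 − 19479 = 380780
T ≈ 72.57 °C (positive, so assuming full melt was valid).

T_f ≈ 72.6 °C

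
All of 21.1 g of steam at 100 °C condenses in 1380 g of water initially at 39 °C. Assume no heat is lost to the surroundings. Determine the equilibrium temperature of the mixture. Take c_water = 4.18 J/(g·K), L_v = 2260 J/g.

T_f ≈ 48.1 °C

Setting the total heat transfer to zero:
steam→water at 100 °C releases m L_v = 21.1×2260 = 47686; condensate cools 100→T: 21.1×4.18×(T − 100) = 88.2(T − 100); original water: 5768.4(T − 39)
5856.6 T = 47686 + 8819.8 + 224968 = 281473
T ≈ 48.06 °C — below 100 °C, confirming all the steam condensed.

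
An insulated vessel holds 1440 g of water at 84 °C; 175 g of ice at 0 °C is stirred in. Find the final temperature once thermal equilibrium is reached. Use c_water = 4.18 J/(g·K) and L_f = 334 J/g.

Energy conservation, ΣQ = 0:
fusion: m_ice L_f = 175×334 = 58450; meltwater 0→T: 175×4.18×T = 731.5 T; water cools: 1440×4.18×(T − 84) = 6019.2(T − 84)
6750.7 T = 505613 − 58450 = 447163
T ≈ 66.24 °C — above 0 °C, consistent with complete melting.

T_f ≈ 66.2 °C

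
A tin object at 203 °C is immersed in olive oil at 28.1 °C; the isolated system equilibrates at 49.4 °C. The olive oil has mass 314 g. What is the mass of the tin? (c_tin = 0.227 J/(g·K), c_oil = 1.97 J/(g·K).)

m ≈ 378 g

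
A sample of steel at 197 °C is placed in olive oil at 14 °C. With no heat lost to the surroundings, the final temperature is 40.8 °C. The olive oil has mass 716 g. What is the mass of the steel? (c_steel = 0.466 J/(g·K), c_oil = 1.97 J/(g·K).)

m ≈ 519 g

Conservation of energy gives ΣQ = 0:
m·0.466·(40.8 − 197) + 716·1.97·(40.8 − 14) = 0
-72.79 m = -37802
m = -37802/-72.79 ≈ 519.3 g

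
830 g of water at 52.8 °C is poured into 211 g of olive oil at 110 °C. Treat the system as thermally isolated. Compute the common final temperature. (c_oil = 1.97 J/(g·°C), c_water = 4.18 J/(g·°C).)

T_f ≈ 58.9 °C

T_f = Σ m_i c_i T_i / Σ m_i c_i:
T_f = (415.67·110 + 3469.4·52.8) / (415.67 + 3469.4)
    = 228908 / 3885.1 ≈ 58.92 °C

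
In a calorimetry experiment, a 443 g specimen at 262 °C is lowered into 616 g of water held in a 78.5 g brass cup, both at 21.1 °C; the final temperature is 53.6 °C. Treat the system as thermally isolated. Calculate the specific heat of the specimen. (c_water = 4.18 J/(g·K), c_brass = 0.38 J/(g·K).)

Energy conservation, ΣQ = 0:
443×c×(53.6 − 262) + 616×4.18×(53.6 − 21.1) + 78.5×0.38×(53.6 − 21.1) = 0
-92321 c = -84653
c = -84653/-92321 ≈ 0.9169 J/(g·K)

c ≈ 0.917 J/(g·K)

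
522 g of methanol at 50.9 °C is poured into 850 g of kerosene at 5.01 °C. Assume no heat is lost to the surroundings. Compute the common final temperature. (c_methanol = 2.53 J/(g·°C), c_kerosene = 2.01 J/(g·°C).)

T_f ≈ 25.0 °C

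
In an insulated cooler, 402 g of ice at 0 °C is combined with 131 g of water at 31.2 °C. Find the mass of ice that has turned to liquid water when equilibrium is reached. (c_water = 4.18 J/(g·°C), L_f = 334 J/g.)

Water can give up m c ΔT = 131·4.18·31.2 = 17084 J before reaching 0 °C.
To melt every bit of ice: 402·334 = 134268 J.
That's not enough to melt it all — equilibrium is at 0 °C with ice remaining.
m_melted·334 = 17084  ⇒  m_melted ≈ 51.15 g.

m_melted ≈ 51.2 g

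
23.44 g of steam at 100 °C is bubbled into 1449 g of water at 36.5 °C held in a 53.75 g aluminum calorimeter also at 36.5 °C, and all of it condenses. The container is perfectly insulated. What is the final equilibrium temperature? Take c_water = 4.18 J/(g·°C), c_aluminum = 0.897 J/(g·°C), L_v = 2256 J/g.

T_f ≈ 46.0 °C

Energy balance with sensible and latent terms:
latent heat released on condensation: 23.44×2256 = 52881
  condensed water 100 °C→T: 97.98(T − 100)
  original water: 6056.8(T − 36.5)
  cup: 48.21(T − 36.5)
6203 T = 52881 + 9797.9 + 222834 = 285512
T ≈ 46.03 °C, under the boiling point, so the assumption holds.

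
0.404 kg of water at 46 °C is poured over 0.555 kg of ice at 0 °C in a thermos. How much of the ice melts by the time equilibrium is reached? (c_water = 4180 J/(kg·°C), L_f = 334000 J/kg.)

m_melted ≈ 0.233 kg

Heat available from the water dropping to 0 °C: 0.404×4180×46 = 77681 J.
Fully melting the ice requires m_ice L_f = 0.555×334000 = 185370 J.
That's not enough to melt it all — equilibrium is at 0 °C with ice remaining.
m_melt = 77681 / L_f = 0.2326 kg.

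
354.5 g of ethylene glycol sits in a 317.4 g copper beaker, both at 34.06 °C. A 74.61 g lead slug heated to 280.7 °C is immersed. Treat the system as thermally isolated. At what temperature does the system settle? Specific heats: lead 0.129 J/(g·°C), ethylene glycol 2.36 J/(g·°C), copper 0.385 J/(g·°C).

T_f ≈ 36.5 °C

T_f = Σ m_i c_i T_i / Σ m_i c_i:
T_f = (9.625·280.7 + 836.62·34.06 + 122.2·34.06) / (9.625 + 836.62 + 122.2)
    = 35359 / 968.44 ≈ 36.51 °C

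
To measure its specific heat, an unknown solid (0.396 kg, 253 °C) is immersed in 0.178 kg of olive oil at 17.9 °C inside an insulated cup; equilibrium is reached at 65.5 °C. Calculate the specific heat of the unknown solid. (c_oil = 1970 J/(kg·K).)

c ≈ 225 J/(kg·K)

Let T be the final temperature. ΣQ_i = 0:
0.396×c×(65.5 − 253) + 0.178×1970×(65.5 − 17.9) = 0
-74.25 c = -16691
c = -16691/-74.25 ≈ 224.8 J/(kg·K)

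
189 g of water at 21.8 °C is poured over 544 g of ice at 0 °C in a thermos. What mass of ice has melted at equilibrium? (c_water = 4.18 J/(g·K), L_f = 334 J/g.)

Water can give up m c ΔT = 189×4.18×21.8 = 17222 J before reaching 0 °C.
Fully melting the ice requires m_ice L_f = 544×334 = 181696 J.
That's not enough to melt it all — equilibrium is at 0 °C with ice remaining.
m_melt = 17222 / L_f = 51.56 g.

m_melted ≈ 51.6 g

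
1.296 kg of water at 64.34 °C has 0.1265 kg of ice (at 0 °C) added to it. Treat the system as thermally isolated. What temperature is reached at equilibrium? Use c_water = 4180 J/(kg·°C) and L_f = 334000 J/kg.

Energy conservation, ΣQ = 0:
melt ice: 0.1265·334000 = 42251; meltwater 0→T: 0.1265·4180·T = 528.77 T; water cools: 1.296·4180·(T − 64.34) = 5417.3(T − 64.34)
5946 T = 348548 − 42251 = 306297
T ≈ 51.51 °C (positive, so assuming full melt was valid).

T_f ≈ 51.5 °C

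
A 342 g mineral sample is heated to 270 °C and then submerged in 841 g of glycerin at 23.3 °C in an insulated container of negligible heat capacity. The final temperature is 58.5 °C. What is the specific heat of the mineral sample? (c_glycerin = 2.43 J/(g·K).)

c ≈ 0.995 J/(g·K)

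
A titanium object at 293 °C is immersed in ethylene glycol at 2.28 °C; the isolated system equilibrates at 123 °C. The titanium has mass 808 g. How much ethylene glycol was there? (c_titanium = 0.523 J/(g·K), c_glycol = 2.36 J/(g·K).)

|Q_titanium| = |Q_glycol|:
808×0.523×(293 − 123) = m×2.36×(123 − 2.28)
284.9 m = 71839  ⇒  m ≈ 252.2 g

m ≈ 252 g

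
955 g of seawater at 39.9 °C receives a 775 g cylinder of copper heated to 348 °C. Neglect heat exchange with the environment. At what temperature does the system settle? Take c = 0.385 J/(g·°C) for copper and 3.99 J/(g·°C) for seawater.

Heat lost by the copper equals heat gained by the seawater:
775·0.385·(348 − T) = 955·3.99·(T − 39.9)
298.38(348 − T) = 3810.5(T − 39.9)
4108.8 T = 255871  ⇒  T ≈ 62.27 °C

T_f ≈ 62.3 °C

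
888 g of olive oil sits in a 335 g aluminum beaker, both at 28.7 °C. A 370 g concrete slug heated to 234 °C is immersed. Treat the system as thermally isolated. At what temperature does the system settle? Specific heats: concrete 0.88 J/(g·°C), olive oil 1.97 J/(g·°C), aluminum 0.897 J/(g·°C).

T_f ≈ 56.8 °C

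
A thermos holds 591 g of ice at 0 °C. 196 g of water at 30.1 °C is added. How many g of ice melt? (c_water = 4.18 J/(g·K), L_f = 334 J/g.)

Cooling the water to 0 °C releases 196×4.18×30.1 = 24660 J.
Fully melting the ice requires m_ice L_f = 591×334 = 197394 J.
That's not enough to melt it all — equilibrium is at 0 °C with ice remaining.
Mass melted = 24660/334 ≈ 73.83 g.

m_melted ≈ 73.8 g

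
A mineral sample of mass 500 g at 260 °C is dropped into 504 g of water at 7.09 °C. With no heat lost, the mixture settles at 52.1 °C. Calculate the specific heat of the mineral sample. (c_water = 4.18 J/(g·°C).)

c ≈ 0.912 J/(g·°C)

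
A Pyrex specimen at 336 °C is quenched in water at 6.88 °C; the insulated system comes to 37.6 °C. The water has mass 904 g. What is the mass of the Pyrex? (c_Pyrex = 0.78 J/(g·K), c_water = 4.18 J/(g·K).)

m ≈ 499 g

Taking heat into each body as positive, Σ m c ΔT = 0:
m·0.78·(37.6 − 336) + 904·4.18·(37.6 − 6.88) = 0
-232.75 m = -116082
m = -116082/-232.75 ≈ 498.7 g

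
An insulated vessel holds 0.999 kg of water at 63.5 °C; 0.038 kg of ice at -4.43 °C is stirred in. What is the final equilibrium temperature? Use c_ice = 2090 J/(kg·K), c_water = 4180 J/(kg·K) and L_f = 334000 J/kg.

T_f ≈ 58.2 °C

Sum of m c ΔT and latent-heat terms is zero:
ice -4.43→0 °C: 0.038·2090·4.43 = 351.83; latent heat to melt: 0.038·334000 = 12692; warm the meltwater: 158.84 T; water cools: 0.999·4180·(T − 63.5) = 4175.8(T − 63.5)
4334.7 T = 265165 − 13044 = 252121
T ≈ 58.16 °C — above 0 °C, consistent with complete melting.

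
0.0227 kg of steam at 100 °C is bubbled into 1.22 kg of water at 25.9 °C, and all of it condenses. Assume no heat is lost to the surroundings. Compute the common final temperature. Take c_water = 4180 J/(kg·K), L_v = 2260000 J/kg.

Energy conservation, ΣQ = 0:
latent heat released on condensation: 0.0227·2260000 = 51302
  condensed water 100 °C→T: 94.89(T − 100)
  original water: 5099.6(T − 25.9)
5194.5 T = 51302 + 9488.6 + 132080 = 192870
T ≈ 37.13 °C — below 100 °C, confirming all the steam condensed.

T_f ≈ 37.1 °C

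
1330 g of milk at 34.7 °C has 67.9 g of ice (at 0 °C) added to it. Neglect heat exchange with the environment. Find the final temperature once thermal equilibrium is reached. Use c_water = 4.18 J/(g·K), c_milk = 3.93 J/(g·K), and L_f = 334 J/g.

Let T be the final temperature. ΣQ_i = 0:
latent heat to melt: 67.9·334 = 22679
  warm the meltwater: 283.82 T
  milk cools: 1330·3.93·(T − 34.7) = 5226.9(T − 34.7)
5510.7 T = 181373 − 22679 = 158695
T ≈ 28.80 °C (positive, so assuming full melt was valid).

T_f ≈ 28.8 °C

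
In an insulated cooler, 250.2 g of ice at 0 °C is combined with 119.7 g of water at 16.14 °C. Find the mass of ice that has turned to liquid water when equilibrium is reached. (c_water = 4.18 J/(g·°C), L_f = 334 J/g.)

m_melted ≈ 24.2 g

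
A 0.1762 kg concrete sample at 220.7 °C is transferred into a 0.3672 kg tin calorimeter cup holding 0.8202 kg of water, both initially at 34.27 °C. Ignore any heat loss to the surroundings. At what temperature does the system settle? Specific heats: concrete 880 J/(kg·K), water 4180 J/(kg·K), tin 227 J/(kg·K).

T_f ≈ 42.2 °C

Let T be the final temperature. ΣQ_i = 0:
0.1762×880×(T − 220.7) + 0.8202×4180×(T − 34.27) + 0.3672×227×(T − 34.27) = 0
155.06(T − 220.7) + 3428.4(T − 34.27) + 83.35(T − 34.27) = 0
3666.8 T = 154570
T = 154570 / 3666.8 = 42.2 °C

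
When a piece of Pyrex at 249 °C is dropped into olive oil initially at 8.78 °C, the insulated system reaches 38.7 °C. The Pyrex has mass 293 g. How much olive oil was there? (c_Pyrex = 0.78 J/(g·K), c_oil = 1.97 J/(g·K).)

m ≈ 815 g

Taking heat into each body as positive, Σ m c ΔT = 0:
293·0.78·(38.7 − 249) + m·1.97·(38.7 − 8.78) = 0
58.94 m = 48062
m = 48062/58.94 ≈ 815.4 g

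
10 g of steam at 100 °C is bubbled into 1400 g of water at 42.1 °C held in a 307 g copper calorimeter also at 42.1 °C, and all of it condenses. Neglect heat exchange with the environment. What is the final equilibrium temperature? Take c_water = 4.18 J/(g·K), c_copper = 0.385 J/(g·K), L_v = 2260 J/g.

T_f ≈ 46.3 °C

Net heat exchanged in the isolated system is zero:
latent heat released on condensation: 10×2260 = 22600
  condensed water 100 °C→T: 41.8(T − 100)
  water warms: 1400×4.18×(T − 42.1) = 5852(T − 42.1)
  copper cup: 307×0.385×(T − 42.1) = 118.2(T − 42.1)
6012 T = 22600 + 4180 + 251345 = 278125
T ≈ 46.26 °C — below 100 °C, confirming all the steam condensed.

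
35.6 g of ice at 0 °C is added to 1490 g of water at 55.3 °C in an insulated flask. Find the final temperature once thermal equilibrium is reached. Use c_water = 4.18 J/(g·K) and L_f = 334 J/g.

T_f ≈ 52.1 °C

Taking heat into each body as positive, Σ m c ΔT = 0:
latent heat to melt: 35.6·334 = 11890
  warm the meltwater: 148.81 T
  water: 6228.2(T − 55.3)
6377 T = 344419 − 11890 = 332529
T ≈ 52.14 °C. Since T > 0 °C, the all-ice-melts assumption holds.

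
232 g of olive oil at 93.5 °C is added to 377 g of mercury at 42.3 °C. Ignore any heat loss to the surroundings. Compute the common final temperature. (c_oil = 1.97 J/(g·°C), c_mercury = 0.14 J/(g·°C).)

T_f = Σ m_i c_i T_i / Σ m_i c_i:
T_f = (457.04·93.5 + 52.78·42.3) / (457.04 + 52.78)
    = 44966 / 509.82 ≈ 88.20 °C

T_f ≈ 88.2 °C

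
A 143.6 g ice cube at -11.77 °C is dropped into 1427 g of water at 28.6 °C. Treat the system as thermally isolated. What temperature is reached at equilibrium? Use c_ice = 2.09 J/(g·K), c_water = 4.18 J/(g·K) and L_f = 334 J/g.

T_f ≈ 18.1 °C

Energy conservation, ΣQ = 0:
warm ice to 0 °C: 143.6×2.09×(0 − (-11.77)) = 3532.5
  fusion: m_ice L_f = 143.6×334 = 47962
  meltwater 0→T: 143.6×4.18×T = 600.25 T
  water cools: 1427×4.18×(T − 28.6) = 5964.9(T − 28.6)
6565.1 T = 170595 − 51495 = 119100
T ≈ 18.14 °C. Since T > 0 °C, the all-ice-melts assumption holds.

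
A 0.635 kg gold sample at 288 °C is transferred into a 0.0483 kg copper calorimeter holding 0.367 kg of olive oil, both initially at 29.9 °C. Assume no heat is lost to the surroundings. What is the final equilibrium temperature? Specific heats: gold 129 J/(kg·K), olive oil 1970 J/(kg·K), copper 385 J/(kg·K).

Let T be the final temperature. ΣQ_i = 0:
0.635×129×(T − 288) + 0.367×1970×(T − 29.9) + 0.0483×385×(T − 29.9) = 0
81.92(T − 288) + 722.99(T − 29.9) + 18.6(T − 29.9) = 0
823.5 T = 45765
T = 45765/823.5 ≈ 55.57 °C

T_f ≈ 55.6 °C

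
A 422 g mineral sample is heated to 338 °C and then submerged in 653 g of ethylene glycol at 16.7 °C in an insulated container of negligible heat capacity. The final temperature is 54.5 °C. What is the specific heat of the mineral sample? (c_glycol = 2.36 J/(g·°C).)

Setting the total heat transfer to zero:
422×c×(54.5 − 338) + 653×2.36×(54.5 − 16.7) = 0
-119637 c = -58253
c = -58253/-119637 ≈ 0.4869 J/(g·°C)

c ≈ 0.487 J/(g·°C)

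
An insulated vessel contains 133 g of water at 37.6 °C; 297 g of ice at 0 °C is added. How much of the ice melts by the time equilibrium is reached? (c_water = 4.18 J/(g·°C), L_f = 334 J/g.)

m_melted ≈ 62.6 g

Water can give up m c ΔT = 133·4.18·37.6 = 20903 J before reaching 0 °C.
To melt every bit of ice: 297·334 = 99198 J.
That's not enough to melt it all — equilibrium is at 0 °C with ice remaining.
m_melted·334 = 20903  ⇒  m_melted ≈ 62.58 g.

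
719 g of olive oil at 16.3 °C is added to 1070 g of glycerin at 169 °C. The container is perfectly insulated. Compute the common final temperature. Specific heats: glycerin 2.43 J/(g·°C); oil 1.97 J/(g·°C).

T_f ≈ 115.2 °C

Let T be the final temperature. ΣQ_i = 0:
1070·2.43·(T − 169) + 719·1.97·(T − 16.3) = 0
2600.1(T − 169) + 1416.4(T − 16.3) = 0
(2600.1 + 1416.4) T = 2600.1·169 + 1416.4·16.3
T ≈ 115.15 °C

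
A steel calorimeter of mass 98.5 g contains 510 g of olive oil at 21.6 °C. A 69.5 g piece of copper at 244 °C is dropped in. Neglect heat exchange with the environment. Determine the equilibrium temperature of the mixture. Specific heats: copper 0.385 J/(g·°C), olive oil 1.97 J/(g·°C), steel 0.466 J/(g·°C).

Energy conservation, ΣQ = 0:
69.5×0.385×(T − 244) + 510×1.97×(T − 21.6) + 98.5×0.466×(T − 21.6) = 0
1077.4 T = 29222
T = 29222/1077.4 ≈ 27.12 °C

T_f ≈ 27.1 °C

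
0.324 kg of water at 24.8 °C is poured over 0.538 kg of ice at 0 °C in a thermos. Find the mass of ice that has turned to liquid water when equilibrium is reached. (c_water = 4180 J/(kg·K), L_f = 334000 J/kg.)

m_melted ≈ 0.101 kg

Water can give up m c ΔT = 0.324·4180·24.8 = 33587 J before reaching 0 °C.
Melting all 0.538 kg of ice would need 0.538·334000 = 179692 J.
33587 J < 179692 J, so only part of the ice melts and the system sits at 0 °C.
Mass melted = 33587/334000 ≈ 0.1006 kg.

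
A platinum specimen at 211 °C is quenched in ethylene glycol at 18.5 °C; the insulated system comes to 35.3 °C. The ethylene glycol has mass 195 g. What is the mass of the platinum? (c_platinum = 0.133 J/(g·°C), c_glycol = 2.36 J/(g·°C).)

m ≈ 331 g

Heat lost by the platinum = heat gained by the glycol:
m·0.133·(211 − 35.3) = 195·2.36·(35.3 − 18.5)
23.37 m = 7731.4  ⇒  m ≈ 330.9 g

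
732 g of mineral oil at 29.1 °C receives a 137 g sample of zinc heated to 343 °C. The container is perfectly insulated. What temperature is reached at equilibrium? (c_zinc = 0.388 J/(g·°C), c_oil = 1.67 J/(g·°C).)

Conservation of energy gives ΣQ = 0:
137*0.388*(T − 343) + 732*1.67*(T − 29.1) = 0
53.16(T − 343) + 1222.4(T − 29.1) = 0
(53.16 + 1222.4) T = 53.16*343 + 1222.4*29.1
T = 53806/1275.6 ≈ 42.18 °C

T_f ≈ 42.2 °C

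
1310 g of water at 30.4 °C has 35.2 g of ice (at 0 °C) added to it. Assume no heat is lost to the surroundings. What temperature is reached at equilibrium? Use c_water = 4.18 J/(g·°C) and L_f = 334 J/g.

Net heat exchanged in the isolated system is zero:
latent heat to melt: 35.2×334 = 11757; warm the meltwater: 147.14 T; water cools: 1310×4.18×(T − 30.4) = 5475.8(T − 30.4)
5622.9 T = 166464 − 11757 = 154708
T ≈ 27.51 °C (positive, so assuming full melt was valid).

T_f ≈ 27.5 °C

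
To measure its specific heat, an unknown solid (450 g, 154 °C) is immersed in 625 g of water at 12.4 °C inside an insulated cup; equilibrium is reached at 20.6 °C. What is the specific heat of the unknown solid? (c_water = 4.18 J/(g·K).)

Conservation of energy gives ΣQ = 0:
450×c×(20.6 − 154) + 625×4.18×(20.6 − 12.4) = 0
-60030 c = -21423
c = -21423/-60030 ≈ 0.3569 J/(g·K)

c ≈ 0.357 J/(g·K)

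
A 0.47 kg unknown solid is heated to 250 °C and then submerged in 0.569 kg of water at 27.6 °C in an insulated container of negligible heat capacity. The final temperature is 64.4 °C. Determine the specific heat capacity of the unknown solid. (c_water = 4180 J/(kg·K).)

m_s c (T_s − T_f) = m_water c_water (T_f − T_0):
0.47×c×(250 − 64.4) = 0.569×4180×(64.4 − 27.6)
87.23 c = 87526  ⇒  c ≈ 1003 J/(kg·K)

c ≈ 1000 J/(kg·K)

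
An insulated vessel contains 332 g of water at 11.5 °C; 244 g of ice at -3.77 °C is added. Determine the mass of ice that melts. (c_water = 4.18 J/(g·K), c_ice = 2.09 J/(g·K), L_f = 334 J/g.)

m_melted ≈ 42 g

Cooling the water to 0 °C releases 332×4.18×11.5 = 15959 J.
Warming the ice to 0 °C takes 244×2.09×3.77 = 1922.5 J, leaving 14037 J for melting.
To melt every bit of ice: 244×334 = 81496 J.
That's not enough to melt it all — equilibrium is at 0 °C with ice remaining.
Mass melted = 14037/334 ≈ 42.03 g.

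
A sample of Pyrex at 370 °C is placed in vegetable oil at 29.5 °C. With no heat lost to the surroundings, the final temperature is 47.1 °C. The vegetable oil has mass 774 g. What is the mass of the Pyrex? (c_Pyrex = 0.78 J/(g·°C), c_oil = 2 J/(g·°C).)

Taking heat into each body as positive, Σ m c ΔT = 0:
m×0.78×(47.1 − 370) + 774×2×(47.1 − 29.5) = 0
-251.86 m = -27245
m = -27245/-251.86 ≈ 108.2 g

m ≈ 108 g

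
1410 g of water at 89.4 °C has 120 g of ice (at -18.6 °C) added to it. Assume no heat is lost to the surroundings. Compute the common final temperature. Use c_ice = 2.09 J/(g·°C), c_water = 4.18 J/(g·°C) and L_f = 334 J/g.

T_f ≈ 75.4 °C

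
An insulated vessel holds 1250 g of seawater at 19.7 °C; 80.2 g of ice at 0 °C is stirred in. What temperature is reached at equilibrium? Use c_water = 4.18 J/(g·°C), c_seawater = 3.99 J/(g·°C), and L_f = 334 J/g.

Heat gained plus heat lost sum to zero:
melt ice: 80.2·334 = 26787
  meltwater 0→T: 80.2·4.18·T = 335.24 T
  seawater cools: 1250·3.99·(T − 19.7) = 4987.5(T − 19.7)
5322.7 T = 98254 − 26787 = 71467
T ≈ 13.43 °C (positive, so assuming full melt was valid).

T_f ≈ 13.4 °C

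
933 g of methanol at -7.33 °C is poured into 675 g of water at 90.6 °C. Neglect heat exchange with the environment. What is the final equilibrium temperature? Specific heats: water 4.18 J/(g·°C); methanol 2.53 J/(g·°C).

Net heat exchanged in the isolated system is zero:
675×4.18×(T − 90.6) + 933×2.53×(T − (-7.33)) = 0
2821.5(T − 90.6) + 2360.5(T − (-7.33)) = 0
(2821.5 + 2360.5) T = 2821.5×90.6 + 2360.5×(-7.33)
T = 238326/5182 ≈ 45.99 °C

T_f ≈ 46.0 °C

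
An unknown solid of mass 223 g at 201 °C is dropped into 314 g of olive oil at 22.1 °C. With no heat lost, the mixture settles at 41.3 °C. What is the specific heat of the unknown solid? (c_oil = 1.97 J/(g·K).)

c ≈ 0.333 J/(g·K)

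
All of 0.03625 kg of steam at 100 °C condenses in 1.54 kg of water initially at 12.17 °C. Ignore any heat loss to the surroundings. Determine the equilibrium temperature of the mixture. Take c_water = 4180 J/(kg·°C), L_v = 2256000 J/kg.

Heat gained plus heat lost sum to zero:
condense steam: −0.03625×2256000 = −81780; condensed water 100 °C→T: 151.52(T − 100); original water: 6437.2(T − 12.17)
6588.7 T = 81780 + 15152 + 78341 = 175273
T ≈ 26.60 °C — below 100 °C, confirming all the steam condensed.

T_f ≈ 26.6 °C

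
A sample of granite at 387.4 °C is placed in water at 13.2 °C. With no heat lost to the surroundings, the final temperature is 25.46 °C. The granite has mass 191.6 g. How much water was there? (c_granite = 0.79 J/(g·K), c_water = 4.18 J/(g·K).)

Taking heat into each body as positive, Σ m c ΔT = 0:
191.6×0.79×(25.46 − 387.4) + m×4.18×(25.46 − 13.2) = 0
51.25 m = 54785
m = 54785/51.25 ≈ 1069 g

m ≈ 1070 g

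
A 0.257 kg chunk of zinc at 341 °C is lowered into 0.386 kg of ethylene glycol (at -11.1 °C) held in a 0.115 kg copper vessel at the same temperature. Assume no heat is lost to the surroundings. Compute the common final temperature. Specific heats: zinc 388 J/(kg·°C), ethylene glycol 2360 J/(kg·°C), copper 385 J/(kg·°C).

With ΣQ=0 the equilibrium temperature is the m·c-weighted mean:
T_f = (99.72×341 + 910.96×(-11.1) + 44.27×(-11.1)) / (99.72 + 910.96 + 44.27)
    = 23400 / 1055 ≈ 22.18 °C

T_f ≈ 22.2 °C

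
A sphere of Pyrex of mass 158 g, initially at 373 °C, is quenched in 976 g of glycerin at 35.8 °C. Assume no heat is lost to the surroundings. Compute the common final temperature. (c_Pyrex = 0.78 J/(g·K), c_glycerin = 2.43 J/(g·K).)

T_f ≈ 52.5 °C

Heat gained plus heat lost sum to zero:
158×0.78×(T − 373) + 976×2.43×(T − 35.8) = 0
(123.24 + 2371.7) T = 123.24×373 + 2371.7×35.8
T ≈ 52.46 °C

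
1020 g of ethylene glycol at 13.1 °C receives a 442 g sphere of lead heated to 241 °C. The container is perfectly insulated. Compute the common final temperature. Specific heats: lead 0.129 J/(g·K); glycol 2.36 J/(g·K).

Taking heat into each body as positive, Σ m c ΔT = 0:
442*0.129*(T − 241) + 1020*2.36*(T − 13.1) = 0
2464.2 T = 45276
T = 45276/2464.2 ≈ 18.37 °C

T_f ≈ 18.4 °C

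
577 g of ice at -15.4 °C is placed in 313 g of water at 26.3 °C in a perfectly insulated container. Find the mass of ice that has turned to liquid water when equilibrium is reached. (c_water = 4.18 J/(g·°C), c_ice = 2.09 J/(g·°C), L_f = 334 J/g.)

m_melted ≈ 47.4 g

Cooling the water to 0 °C releases 313×4.18×26.3 = 34409 J.
Of that, 577×2.09×15.4 = 18571 J goes to bring the ice to 0 °C, leaving 15838 J.
Fully melting the ice requires m_ice L_f = 577×334 = 192718 J.
15838 J < 192718 J, so only part of the ice melts and the system sits at 0 °C.
m_melt = 15838 / L_f = 47.42 g.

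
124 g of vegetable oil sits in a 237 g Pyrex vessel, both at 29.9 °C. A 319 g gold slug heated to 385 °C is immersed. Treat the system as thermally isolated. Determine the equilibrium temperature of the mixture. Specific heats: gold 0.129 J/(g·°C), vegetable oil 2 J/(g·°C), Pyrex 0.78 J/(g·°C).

Net heat exchanged in the isolated system is zero:
319×0.129×(T − 385) + 124×2×(T − 29.9) + 237×0.78×(T − 29.9) = 0
41.15(T − 385) + 248(T − 29.9) + 184.86(T − 29.9) = 0
(41.15 + 248 + 184.86) T = 41.15×385 + 248×29.9 + 184.86×29.9
T = 28786/474.01 ≈ 60.73 °C

T_f ≈ 60.7 °C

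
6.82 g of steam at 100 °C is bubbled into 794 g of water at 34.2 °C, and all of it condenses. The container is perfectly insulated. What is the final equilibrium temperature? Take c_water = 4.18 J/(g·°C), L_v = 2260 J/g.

T_f ≈ 39.4 °C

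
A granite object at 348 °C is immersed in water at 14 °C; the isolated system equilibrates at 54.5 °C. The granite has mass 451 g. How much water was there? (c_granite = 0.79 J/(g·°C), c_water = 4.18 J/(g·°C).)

Conservation of energy gives ΣQ = 0:
451·0.79·(54.5 − 348) + m·4.18·(54.5 − 14) = 0
169.29 m = 104571
m = 104571/169.29 ≈ 617.7 g

m ≈ 618 g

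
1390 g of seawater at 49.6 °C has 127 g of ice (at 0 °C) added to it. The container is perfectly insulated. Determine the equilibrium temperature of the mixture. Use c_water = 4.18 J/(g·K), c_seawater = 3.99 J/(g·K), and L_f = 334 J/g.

T_f ≈ 38.3 °C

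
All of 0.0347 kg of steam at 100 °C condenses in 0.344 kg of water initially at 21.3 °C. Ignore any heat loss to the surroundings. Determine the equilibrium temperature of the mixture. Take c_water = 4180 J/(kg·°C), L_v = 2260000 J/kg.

T_f ≈ 78.1 °C

Energy conservation, ΣQ = 0:
condense steam: −0.0347·2260000 = −78422
  condensate cools 100→T: 0.0347·4180·(T − 100) = 145.05(T − 100)
  original water: 1437.9(T − 21.3)
1583 T = 78422 + 14505 + 30628 = 123554
T ≈ 78.05 °C, under the boiling point, so the assumption holds.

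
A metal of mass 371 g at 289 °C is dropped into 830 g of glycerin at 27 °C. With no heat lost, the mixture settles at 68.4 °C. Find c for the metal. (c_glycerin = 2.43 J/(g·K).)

c ≈ 1.02 J/(g·K)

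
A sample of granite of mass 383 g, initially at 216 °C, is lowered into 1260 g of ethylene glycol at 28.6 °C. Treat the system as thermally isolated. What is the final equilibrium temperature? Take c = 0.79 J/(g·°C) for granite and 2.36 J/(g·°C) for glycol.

Heat lost by the granite equals heat gained by the glycol:
383×0.79×(216 − T) = 1260×2.36×(T − 28.6)
302.57(216 − T) = 2973.6(T − 28.6)
3276.2 T = 150400  ⇒  T ≈ 45.91 °C

T_f ≈ 45.9 °C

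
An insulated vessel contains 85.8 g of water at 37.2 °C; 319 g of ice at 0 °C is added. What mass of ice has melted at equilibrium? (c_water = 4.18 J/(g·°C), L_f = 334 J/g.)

m_melted ≈ 39.9 g

Cooling the water to 0 °C releases 85.8·4.18·37.2 = 13342 J.
Fully melting the ice requires m_ice L_f = 319·334 = 106546 J.
Since 13342 < 106546 J, not all the ice melts; equilibrium is at 0 °C.
m_melt = 13342 / L_f = 39.94 g.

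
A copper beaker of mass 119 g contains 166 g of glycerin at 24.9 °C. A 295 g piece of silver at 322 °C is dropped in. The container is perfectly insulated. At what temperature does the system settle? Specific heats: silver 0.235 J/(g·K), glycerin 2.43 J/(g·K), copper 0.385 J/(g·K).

T_f ≈ 64.6 °C

Net heat exchanged in the isolated system is zero:
295*0.235*(T − 322) + 166*2.43*(T − 24.9) + 119*0.385*(T − 24.9) = 0
69.33(T − 322) + 403.38(T − 24.9) + 45.81(T − 24.9) = 0
518.52 T = 33508
T = 33508 / 518.52 = 64.6 °C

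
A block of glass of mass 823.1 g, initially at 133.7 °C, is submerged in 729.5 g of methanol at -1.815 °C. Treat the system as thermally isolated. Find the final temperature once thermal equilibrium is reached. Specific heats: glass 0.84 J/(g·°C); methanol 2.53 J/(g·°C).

T_f ≈ 35.1 °C

T_f is the heat-capacity-weighted average of the initial temperatures:
T_f = (691.4*133.7 + 1845.6*(-1.815)) / (691.4 + 1845.6)
    = 89091 / 2537 ≈ 35.12 °C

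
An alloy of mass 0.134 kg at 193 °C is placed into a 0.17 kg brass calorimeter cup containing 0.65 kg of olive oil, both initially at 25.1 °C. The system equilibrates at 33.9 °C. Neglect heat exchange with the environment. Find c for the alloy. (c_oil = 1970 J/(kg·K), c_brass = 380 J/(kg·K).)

c ≈ 555 J/(kg·K)

Energy conservation, ΣQ = 0:
0.134·c·(33.9 − 193) + 0.65·1970·(33.9 − 25.1) + 0.17·380·(33.9 − 25.1) = 0
-21.32 c = -11837
c = -11837/-21.32 ≈ 555.2 J/(kg·K)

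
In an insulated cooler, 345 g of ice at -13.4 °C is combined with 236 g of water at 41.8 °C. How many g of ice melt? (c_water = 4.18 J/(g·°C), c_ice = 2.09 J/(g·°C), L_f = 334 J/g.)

Water can give up m c ΔT = 236×4.18×41.8 = 41235 J before reaching 0 °C.
Of that, 345×2.09×13.4 = 9662.1 J goes to bring the ice to 0 °C, leaving 31573 J.
Melting all 345 g of ice would need 345×334 = 115230 J.
31573 J < 115230 J, so only part of the ice melts and the system sits at 0 °C.
m_melt = 31573 / L_f = 94.53 g.

m_melted ≈ 94.5 g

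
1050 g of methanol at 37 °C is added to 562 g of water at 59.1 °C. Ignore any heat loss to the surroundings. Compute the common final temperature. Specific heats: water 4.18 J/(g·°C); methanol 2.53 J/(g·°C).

T_f ≈ 47.4 °C

T_f is the heat-capacity-weighted average of the initial temperatures:
T_f = (2349.2×59.1 + 2656.5×37) / (2349.2 + 2656.5)
    = 237126 / 5005.7 ≈ 47.37 °C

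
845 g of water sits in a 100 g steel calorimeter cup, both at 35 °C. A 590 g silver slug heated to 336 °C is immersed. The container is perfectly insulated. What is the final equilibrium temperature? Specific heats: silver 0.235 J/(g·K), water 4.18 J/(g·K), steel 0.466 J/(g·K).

T_f ≈ 46.2 °C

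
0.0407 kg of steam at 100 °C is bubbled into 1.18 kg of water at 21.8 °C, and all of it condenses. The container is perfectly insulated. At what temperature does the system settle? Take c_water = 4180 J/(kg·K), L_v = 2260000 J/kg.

Net heat exchanged in the isolated system is zero:
condense steam: −0.0407×2260000 = −91982
  condensed water 100 °C→T: 170.13(T − 100)
  original water: 4932.4(T − 21.8)
5102.5 T = 91982 + 17013 + 107526 = 216521
T ≈ 42.43 °C — below 100 °C, confirming all the steam condensed.

T_f ≈ 42.4 °C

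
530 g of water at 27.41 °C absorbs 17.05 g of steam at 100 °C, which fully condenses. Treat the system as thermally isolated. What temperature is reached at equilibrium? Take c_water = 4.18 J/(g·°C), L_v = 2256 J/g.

T_f ≈ 46.5 °C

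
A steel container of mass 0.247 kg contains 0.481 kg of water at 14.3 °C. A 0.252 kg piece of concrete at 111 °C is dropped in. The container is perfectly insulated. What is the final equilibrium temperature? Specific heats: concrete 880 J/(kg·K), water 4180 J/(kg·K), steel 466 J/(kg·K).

Net heat exchanged in the isolated system is zero:
0.252*880*(T − 111) + 0.481*4180*(T − 14.3) + 0.247*466*(T − 14.3) = 0
221.76(T − 111) + 2010.6(T − 14.3) + 115.1(T − 14.3) = 0
(221.76 + 2010.6 + 115.1) T = 221.76*111 + 2010.6*14.3 + 115.1*14.3
T ≈ 23.44 °C

T_f ≈ 23.4 °C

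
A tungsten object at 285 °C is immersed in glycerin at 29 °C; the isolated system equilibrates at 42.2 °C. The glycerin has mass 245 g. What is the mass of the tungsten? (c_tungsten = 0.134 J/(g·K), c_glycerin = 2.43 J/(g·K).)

m ≈ 242 g

|Q_tungsten| = |Q_glycerin|:
m·0.134·(285 − 42.2) = 245·2.43·(42.2 − 29)
32.54 m = 7858.6  ⇒  m ≈ 241.5 g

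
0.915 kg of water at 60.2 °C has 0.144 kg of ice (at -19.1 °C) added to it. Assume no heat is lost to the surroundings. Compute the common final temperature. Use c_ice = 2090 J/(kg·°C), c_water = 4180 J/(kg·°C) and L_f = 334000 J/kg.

Net heat exchanged in the isolated system is zero:
ice -19.1→0 °C: 0.144·2090·19.1 = 5748.3
  latent heat to melt: 0.144·334000 = 48096
  meltwater 0→T: 0.144·4180·T = 601.92 T
  water: 3824.7(T − 60.2)
4426.6 T = 230247 − 53844 = 176403
T ≈ 39.85 °C — above 0 °C, consistent with complete melting.

T_f ≈ 39.9 °C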